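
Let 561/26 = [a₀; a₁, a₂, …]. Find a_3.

2

561 = 21·26 + 15   →  a_0 = 21
26 = 1·15 + 11   →  a_1 = 1
15 = 1·11 + 4   →  a_2 = 1
11 = 2·4 + 3   →  a_3 = 2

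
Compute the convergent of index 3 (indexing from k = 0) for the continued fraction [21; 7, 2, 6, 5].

2050/97

Using pₖ = aₖpₖ₋₁ + pₖ₋₂, qₖ = aₖqₖ₋₁ + qₖ₋₂ (with p₋₁=1, p₋₂=0, q₋₁=0, q₋₂=1):
  k=0: a=21, p=21, q=1
  k=1: a=7, p=148, q=7
  k=2: a=2, p=317, q=15
  k=3: a=6, p=2050, q=97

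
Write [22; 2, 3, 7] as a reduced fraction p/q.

1144/51

Fold from the inside: start with 7/1.
  3 + 1/7 = 22/7
  2 + 7/22 = 51/22
  22 + 22/51 = 1144/51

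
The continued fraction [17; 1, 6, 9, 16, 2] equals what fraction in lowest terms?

37969/2126

Fold from the inside: start with 2/1.
  16 + 1/2 = 33/2
  9 + 2/33 = 299/33
  6 + 33/299 = 1827/299
  1 + 299/1827 = 2126/1827
  17 + 1827/2126 = 37969/2126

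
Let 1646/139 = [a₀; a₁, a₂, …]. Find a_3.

3

1646 = 11·139 + 117   →  a_0 = 11
139 = 1·117 + 22   →  a_1 = 1
117 = 5·22 + 7   →  a_2 = 5
22 = 3·7 + 1   →  a_3 = 3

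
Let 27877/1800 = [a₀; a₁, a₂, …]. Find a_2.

27877 = 15·1800 + 877   →  a_0 = 15
1800 = 2·877 + 46   →  a_1 = 2
877 = 19·46 + 3   →  a_2 = 19

19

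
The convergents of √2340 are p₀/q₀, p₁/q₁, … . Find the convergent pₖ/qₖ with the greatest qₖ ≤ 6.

145/3

√2340 = [48; 2, 1, 2, 10, 2, 1, 2, 96, …] (period length 8).
Convergents:
  p_0/q_0 = 48/1
  p_1/q_1 = 97/2
  p_2/q_2 = 145/3
  p_3/q_3 = 387/8
q_2 = 3 ≤ 6 < 8 = q_3, so the answer is 145/3.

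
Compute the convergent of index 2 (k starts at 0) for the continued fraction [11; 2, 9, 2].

Using pₖ = aₖpₖ₋₁ + pₖ₋₂, qₖ = aₖqₖ₋₁ + qₖ₋₂ (with p₋₁=1, p₋₂=0, q₋₁=0, q₋₂=1):
  k=0: a=11, p=11, q=1
  k=1: a=2, p=23, q=2
  k=2: a=9, p=218, q=19

218/19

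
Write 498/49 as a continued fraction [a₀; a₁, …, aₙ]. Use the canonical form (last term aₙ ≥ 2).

498 = 10*49 + 8
49 = 6*8 + 1
8 = 8*1 + 0  (stop)
So 498/49 = [10; 6, 8].

[10; 6, 8]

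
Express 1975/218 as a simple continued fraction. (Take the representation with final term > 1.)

[9; 16, 1, 3, 3]

1975 = 9*218 + 13
218 = 16*13 + 10
13 = 1*10 + 3
10 = 3*3 + 1
3 = 3*1 + 0  (stop)
So 1975/218 = [9; 16, 1, 3, 3].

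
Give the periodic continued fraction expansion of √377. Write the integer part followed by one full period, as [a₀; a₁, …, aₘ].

[19; 2, 2, 2, 38]

a₀ = ⌊√377⌋ = 19.
With m₀=0, d₀=1 and mₖ₊₁ = dₖaₖ − mₖ, dₖ₊₁ = (n − mₖ₊₁²)/dₖ, aₖ₊₁ = ⌊(a₀+mₖ₊₁)/dₖ₊₁⌋:
  k=1: m=19, d=16, a=2
  k=2: m=13, d=13, a=2
  k=3: m=13, d=16, a=2
  k=4: m=19, d=1, a=38
d=1 and a=2a₀=38 at k=4, so the next step gives (m, d) = (19, 16) again — its k=1 value — and the period has length 4.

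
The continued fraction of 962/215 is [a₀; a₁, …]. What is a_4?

962 = 4·215 + 102   →  a_0 = 4
215 = 2·102 + 11   →  a_1 = 2
102 = 9·11 + 3   →  a_2 = 9
11 = 3·3 + 2   →  a_3 = 3
3 = 1·2 + 1   →  a_4 = 1

1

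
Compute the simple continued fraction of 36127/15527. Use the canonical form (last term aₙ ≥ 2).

[2; 3, 16, 2, 8, 18]

36127 = 2×15527 + 5073
15527 = 3×5073 + 308
5073 = 16×308 + 145
308 = 2×145 + 18
145 = 8×18 + 1
18 = 18×1 + 0  (stop)
So 36127/15527 = [2; 3, 16, 2, 8, 18].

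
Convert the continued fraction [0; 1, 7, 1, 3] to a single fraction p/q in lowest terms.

31/35

Fold from the inside: start with 3/1.
  1 + 1/3 = 4/3
  7 + 3/4 = 31/4
  1 + 4/31 = 35/31
  0 + 31/35 = 31/35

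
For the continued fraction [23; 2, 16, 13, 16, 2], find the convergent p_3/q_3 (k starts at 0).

Using pₖ = aₖpₖ₋₁ + pₖ₋₂, qₖ = aₖqₖ₋₁ + qₖ₋₂ (with p₋₁=1, p₋₂=0, q₋₁=0, q₋₂=1):
  k=0: a=23, p=23, q=1
  k=1: a=2, p=47, q=2
  k=2: a=16, p=775, q=33
  k=3: a=13, p=10122, q=431

10122/431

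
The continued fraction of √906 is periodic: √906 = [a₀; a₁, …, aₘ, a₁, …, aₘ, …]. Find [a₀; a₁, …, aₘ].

a₀ = ⌊√906⌋ = 30.
With m₀=0, d₀=1 and mₖ₊₁ = dₖaₖ − mₖ, dₖ₊₁ = (n − mₖ₊₁²)/dₖ, aₖ₊₁ = ⌊(a₀+mₖ₊₁)/dₖ₊₁⌋:
  k=1: m=30, d=6, a=10
  k=2: m=30, d=1, a=60
d=1 and a=2a₀=60 at k=2, so the next step gives (m, d) = (30, 6) again — its k=1 value — and the period has length 2.

[30; 10, 60]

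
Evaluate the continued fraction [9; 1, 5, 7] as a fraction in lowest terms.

423/43

Using pₖ = aₖpₖ₋₁ + pₖ₋₂ and qₖ = aₖqₖ₋₁ + qₖ₋₂:
  k=0: a=9, p=9, q=1
  k=1: a=1, p=10, q=1
  k=2: a=5, p=59, q=6
  k=3: a=7, p=423, q=43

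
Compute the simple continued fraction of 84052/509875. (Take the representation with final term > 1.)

84052 = 0*509875 + 84052
509875 = 6*84052 + 5563
84052 = 15*5563 + 607
5563 = 9*607 + 100
607 = 6*100 + 7
100 = 14*7 + 2
7 = 3*2 + 1
2 = 2*1 + 0  (stop)
So 84052/509875 = [0; 6, 15, 9, 6, 14, 3, 2].

[0; 6, 15, 9, 6, 14, 3, 2]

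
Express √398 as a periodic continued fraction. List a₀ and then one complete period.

[19; 1, 18, 1, 38]

a₀ = ⌊√398⌋ = 19.
With m₀=0, d₀=1 and mₖ₊₁ = dₖaₖ − mₖ, dₖ₊₁ = (n − mₖ₊₁²)/dₖ, aₖ₊₁ = ⌊(a₀+mₖ₊₁)/dₖ₊₁⌋:
  k=1: m=19, d=37, a=1
  k=2: m=18, d=2, a=18
  k=3: m=18, d=37, a=1
  k=4: m=19, d=1, a=38
d=1 and a=2a₀=38 at k=4, so the next step gives (m, d) = (19, 37) again — its k=1 value — and the period has length 4.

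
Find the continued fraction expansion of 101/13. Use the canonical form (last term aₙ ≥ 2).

101 = 7*13 + 10
13 = 1*10 + 3
10 = 3*3 + 1
3 = 3*1 + 0  (stop)
So 101/13 = [7; 1, 3, 3].

[7; 1, 3, 3]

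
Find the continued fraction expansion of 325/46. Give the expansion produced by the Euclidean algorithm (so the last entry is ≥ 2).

325 = 7·46 + 3
46 = 15·3 + 1
3 = 3·1 + 0  (stop)
So 325/46 = [7; 15, 3].

[7; 15, 3]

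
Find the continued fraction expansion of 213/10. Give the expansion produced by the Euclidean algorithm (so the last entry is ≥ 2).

213 = 21×10 + 3
10 = 3×3 + 1
3 = 3×1 + 0  (stop)
So 213/10 = [21; 3, 3].

[21; 3, 3]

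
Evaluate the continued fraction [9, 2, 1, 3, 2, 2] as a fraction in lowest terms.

Fold from the inside: start with 2/1.
  2 + 1/2 = 5/2
  3 + 2/5 = 17/5
  1 + 5/17 = 22/17
  2 + 17/22 = 61/22
  9 + 22/61 = 571/61

571/61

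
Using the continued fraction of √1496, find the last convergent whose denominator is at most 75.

√1496 = [38; 1, 2, 9, 2, 1, 76, …] (period length 6).
Convergents:
  p_0/q_0 = 38/1
  p_1/q_1 = 39/1
  p_2/q_2 = 116/3
  p_3/q_3 = 1083/28
  p_4/q_4 = 2282/59
  p_5/q_5 = 3365/87
q_4 = 59 ≤ 75 < 87 = q_5, so the answer is 2282/59.

2282/59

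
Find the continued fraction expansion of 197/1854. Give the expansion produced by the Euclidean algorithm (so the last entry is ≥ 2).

[0; 9, 2, 2, 3, 5, 2]

197 = 0×1854 + 197
1854 = 9×197 + 81
197 = 2×81 + 35
81 = 2×35 + 11
35 = 3×11 + 2
11 = 5×2 + 1
2 = 2×1 + 0  (stop)
So 197/1854 = [0; 9, 2, 2, 3, 5, 2].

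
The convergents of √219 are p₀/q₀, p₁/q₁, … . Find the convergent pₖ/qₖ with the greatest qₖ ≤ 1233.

10951/740

√219 = [14; 1, 3, 1, 28, …] (period length 4).
Convergents:
  p_0/q_0 = 14/1
  p_1/q_1 = 15/1
  p_2/q_2 = 59/4
  p_3/q_3 = 74/5
  p_4/q_4 = 2131/144
  p_5/q_5 = 2205/149
  p_6/q_6 = 8746/591
  p_7/q_7 = 10951/740
  p_8/q_8 = 315374/21311
q_7 = 740 ≤ 1233 < 21311 = q_8, so the answer is 10951/740.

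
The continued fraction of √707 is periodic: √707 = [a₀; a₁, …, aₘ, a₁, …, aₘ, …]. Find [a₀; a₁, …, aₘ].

a₀ = ⌊√707⌋ = 26.
With m₀=0, d₀=1 and mₖ₊₁ = dₖaₖ − mₖ, dₖ₊₁ = (n − mₖ₊₁²)/dₖ, aₖ₊₁ = ⌊(a₀+mₖ₊₁)/dₖ₊₁⌋:
  k=1: m=26, d=31, a=1
  k=2: m=5, d=22, a=1
  k=3: m=17, d=19, a=2
  k=4: m=21, d=14, a=3
  k=5: m=21, d=19, a=2
  k=6: m=17, d=22, a=1
  k=7: m=5, d=31, a=1
  k=8: m=26, d=1, a=52
d=1 and a=2a₀=52 at k=8, so the next step gives (m, d) = (26, 31) again — its k=1 value — and the period has length 8.

[26; 1, 1, 2, 3, 2, 1, 1, 52]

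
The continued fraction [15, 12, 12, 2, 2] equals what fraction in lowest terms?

Fold from the inside: start with 2/1.
  2 + 1/2 = 5/2
  12 + 2/5 = 62/5
  12 + 5/62 = 749/62
  15 + 62/749 = 11297/749

11297/749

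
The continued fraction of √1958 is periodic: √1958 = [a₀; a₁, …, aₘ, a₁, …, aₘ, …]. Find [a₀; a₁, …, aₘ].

[44; 4, 88]

a₀ = ⌊√1958⌋ = 44.
With m₀=0, d₀=1 and mₖ₊₁ = dₖaₖ − mₖ, dₖ₊₁ = (n − mₖ₊₁²)/dₖ, aₖ₊₁ = ⌊(a₀+mₖ₊₁)/dₖ₊₁⌋:
  k=1: m=44, d=22, a=4
  k=2: m=44, d=1, a=88
d=1 and a=2a₀=88 at k=2, so the next step gives (m, d) = (44, 22) again — its k=1 value — and the period has length 2.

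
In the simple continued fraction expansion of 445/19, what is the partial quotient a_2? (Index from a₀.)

445 = 23·19 + 8   →  a_0 = 23
19 = 2·8 + 3   →  a_1 = 2
8 = 2·3 + 2   →  a_2 = 2

2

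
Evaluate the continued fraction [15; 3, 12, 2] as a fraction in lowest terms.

Fold from the inside: start with 2/1.
  12 + 1/2 = 25/2
  3 + 2/25 = 77/25
  15 + 25/77 = 1180/77

1180/77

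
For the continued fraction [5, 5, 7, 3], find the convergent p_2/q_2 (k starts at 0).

Using pₖ = aₖpₖ₋₁ + pₖ₋₂, qₖ = aₖqₖ₋₁ + qₖ₋₂ (with p₋₁=1, p₋₂=0, q₋₁=0, q₋₂=1):
  k=0: a=5, p=5, q=1
  k=1: a=5, p=26, q=5
  k=2: a=7, p=187, q=36

187/36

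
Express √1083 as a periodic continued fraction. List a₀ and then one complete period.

a₀ = ⌊√1083⌋ = 32.
With m₀=0, d₀=1 and mₖ₊₁ = dₖaₖ − mₖ, dₖ₊₁ = (n − mₖ₊₁²)/dₖ, aₖ₊₁ = ⌊(a₀+mₖ₊₁)/dₖ₊₁⌋:
  k=1: m=32, d=59, a=1
  k=2: m=27, d=6, a=9
  k=3: m=27, d=59, a=1
  k=4: m=32, d=1, a=64
d=1 and a=2a₀=64 at k=4, so the next step gives (m, d) = (32, 59) again — its k=1 value — and the period has length 4.

[32; 1, 9, 1, 64]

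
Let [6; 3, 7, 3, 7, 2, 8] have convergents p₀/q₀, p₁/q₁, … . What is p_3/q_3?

Using pₖ = aₖpₖ₋₁ + pₖ₋₂, qₖ = aₖqₖ₋₁ + qₖ₋₂ (with p₋₁=1, p₋₂=0, q₋₁=0, q₋₂=1):
  k=0: a=6, p=6, q=1
  k=1: a=3, p=19, q=3
  k=2: a=7, p=139, q=22
  k=3: a=3, p=436, q=69

436/69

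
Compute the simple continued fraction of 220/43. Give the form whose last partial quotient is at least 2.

[5; 8, 1, 1, 2]

220 = 5·43 + 5
43 = 8·5 + 3
5 = 1·3 + 2
3 = 1·2 + 1
2 = 2·1 + 0  (stop)
So 220/43 = [5; 8, 1, 1, 2].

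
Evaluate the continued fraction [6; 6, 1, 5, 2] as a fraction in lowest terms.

547/89

Using pₖ = aₖpₖ₋₁ + pₖ₋₂ and qₖ = aₖqₖ₋₁ + qₖ₋₂:
  k=0: a=6, p=6, q=1
  k=1: a=6, p=37, q=6
  k=2: a=1, p=43, q=7
  k=3: a=5, p=252, q=41
  k=4: a=2, p=547, q=89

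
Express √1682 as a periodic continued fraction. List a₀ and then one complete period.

[41; 82]

a₀ = ⌊√1682⌋ = 41.
With m₀=0, d₀=1 and mₖ₊₁ = dₖaₖ − mₖ, dₖ₊₁ = (n − mₖ₊₁²)/dₖ, aₖ₊₁ = ⌊(a₀+mₖ₊₁)/dₖ₊₁⌋:
  k=1: m=41, d=1, a=82
d=1 and a=2a₀=82 at k=1, so the next step gives (m, d) = (41, 1) again — its k=1 value — and the period has length 1.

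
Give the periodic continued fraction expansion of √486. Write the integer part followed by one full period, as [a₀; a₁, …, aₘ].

a₀ = ⌊√486⌋ = 22.
With m₀=0, d₀=1 and mₖ₊₁ = dₖaₖ − mₖ, dₖ₊₁ = (n − mₖ₊₁²)/dₖ, aₖ₊₁ = ⌊(a₀+mₖ₊₁)/dₖ₊₁⌋:
  k=1: m=22, d=2, a=22
  k=2: m=22, d=1, a=44
d=1 and a=2a₀=44 at k=2, so the next step gives (m, d) = (22, 2) again — its k=1 value — and the period has length 2.

[22; 22, 44]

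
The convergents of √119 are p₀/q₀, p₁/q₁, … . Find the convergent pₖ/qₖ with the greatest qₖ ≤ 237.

2509/230

√119 = [10; 1, 9, 1, 20, …] (period length 4).
Convergents:
  p_0/q_0 = 10/1
  p_1/q_1 = 11/1
  p_2/q_2 = 109/10
  p_3/q_3 = 120/11
  p_4/q_4 = 2509/230
  p_5/q_5 = 2629/241
q_4 = 230 ≤ 237 < 241 = q_5, so the answer is 2509/230.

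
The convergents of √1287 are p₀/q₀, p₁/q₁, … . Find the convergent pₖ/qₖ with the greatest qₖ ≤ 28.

287/8

√1287 = [35; 1, 6, 1, 70, …] (period length 4).
Convergents:
  p_0/q_0 = 35/1
  p_1/q_1 = 36/1
  p_2/q_2 = 251/7
  p_3/q_3 = 287/8
  p_4/q_4 = 20341/567
q_3 = 8 ≤ 28 < 567 = q_4, so the answer is 287/8.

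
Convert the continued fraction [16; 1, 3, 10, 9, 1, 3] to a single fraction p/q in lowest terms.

Fold from the inside: start with 3/1.
  1 + 1/3 = 4/3
  9 + 3/4 = 39/4
  10 + 4/39 = 394/39
  3 + 39/394 = 1221/394
  1 + 394/1221 = 1615/1221
  16 + 1221/1615 = 27061/1615

27061/1615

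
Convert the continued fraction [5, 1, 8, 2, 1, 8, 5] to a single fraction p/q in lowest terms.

7325/1243

Fold from the inside: start with 5/1.
  8 + 1/5 = 41/5
  1 + 5/41 = 46/41
  2 + 41/46 = 133/46
  8 + 46/133 = 1110/133
  1 + 133/1110 = 1243/1110
  5 + 1110/1243 = 7325/1243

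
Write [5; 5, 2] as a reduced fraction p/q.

57/11

Using pₖ = aₖpₖ₋₁ + pₖ₋₂ and qₖ = aₖqₖ₋₁ + qₖ₋₂:
  k=0: a=5, p=5, q=1
  k=1: a=5, p=26, q=5
  k=2: a=2, p=57, q=11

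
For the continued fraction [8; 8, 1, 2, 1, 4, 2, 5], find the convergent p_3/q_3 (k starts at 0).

211/26

Using pₖ = aₖpₖ₋₁ + pₖ₋₂, qₖ = aₖqₖ₋₁ + qₖ₋₂ (with p₋₁=1, p₋₂=0, q₋₁=0, q₋₂=1):
  k=0: a=8, p=8, q=1
  k=1: a=8, p=65, q=8
  k=2: a=1, p=73, q=9
  k=3: a=2, p=211, q=26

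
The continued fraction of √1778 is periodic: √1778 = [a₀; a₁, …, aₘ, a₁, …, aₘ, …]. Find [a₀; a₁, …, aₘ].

[42; 6, 84]

a₀ = ⌊√1778⌋ = 42.
With m₀=0, d₀=1 and mₖ₊₁ = dₖaₖ − mₖ, dₖ₊₁ = (n − mₖ₊₁²)/dₖ, aₖ₊₁ = ⌊(a₀+mₖ₊₁)/dₖ₊₁⌋:
  k=1: m=42, d=14, a=6
  k=2: m=42, d=1, a=84
d=1 and a=2a₀=84 at k=2, so the next step gives (m, d) = (42, 14) again — its k=1 value — and the period has length 2.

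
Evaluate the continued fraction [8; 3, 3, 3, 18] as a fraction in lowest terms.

Fold from the inside: start with 18/1.
  3 + 1/18 = 55/18
  3 + 18/55 = 183/55
  3 + 55/183 = 604/183
  8 + 183/604 = 5015/604

5015/604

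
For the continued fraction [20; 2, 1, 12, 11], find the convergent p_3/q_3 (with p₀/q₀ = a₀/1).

Using pₖ = aₖpₖ₋₁ + pₖ₋₂, qₖ = aₖqₖ₋₁ + qₖ₋₂ (with p₋₁=1, p₋₂=0, q₋₁=0, q₋₂=1):
  k=0: a=20, p=20, q=1
  k=1: a=2, p=41, q=2
  k=2: a=1, p=61, q=3
  k=3: a=12, p=773, q=38

773/38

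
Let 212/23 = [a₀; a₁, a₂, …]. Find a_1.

212 = 9·23 + 5   →  a_0 = 9
23 = 4·5 + 3   →  a_1 = 4

4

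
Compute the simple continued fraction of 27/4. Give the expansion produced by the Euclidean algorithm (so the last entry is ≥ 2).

[6; 1, 3]

27 = 6·4 + 3
4 = 1·3 + 1
3 = 3·1 + 0  (stop)
So 27/4 = [6; 1, 3].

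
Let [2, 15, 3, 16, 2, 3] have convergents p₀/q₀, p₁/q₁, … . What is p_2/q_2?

95/46

Using pₖ = aₖpₖ₋₁ + pₖ₋₂, qₖ = aₖqₖ₋₁ + qₖ₋₂ (with p₋₁=1, p₋₂=0, q₋₁=0, q₋₂=1):
  k=0: a=2, p=2, q=1
  k=1: a=15, p=31, q=15
  k=2: a=3, p=95, q=46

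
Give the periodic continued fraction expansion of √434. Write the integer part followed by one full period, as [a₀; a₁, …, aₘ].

[20; 1, 4, 1, 40]

a₀ = ⌊√434⌋ = 20.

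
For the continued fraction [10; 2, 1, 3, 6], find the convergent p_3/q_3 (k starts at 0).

Using pₖ = aₖpₖ₋₁ + pₖ₋₂, qₖ = aₖqₖ₋₁ + qₖ₋₂ (with p₋₁=1, p₋₂=0, q₋₁=0, q₋₂=1):
  k=0: a=10, p=10, q=1
  k=1: a=2, p=21, q=2
  k=2: a=1, p=31, q=3
  k=3: a=3, p=114, q=11

114/11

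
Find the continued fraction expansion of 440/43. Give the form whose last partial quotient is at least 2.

440 = 10×43 + 10
43 = 4×10 + 3
10 = 3×3 + 1
3 = 3×1 + 0  (stop)
So 440/43 = [10; 4, 3, 3].

[10; 4, 3, 3]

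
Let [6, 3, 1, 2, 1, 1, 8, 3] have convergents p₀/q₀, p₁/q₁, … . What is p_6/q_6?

1398/223

Using pₖ = aₖpₖ₋₁ + pₖ₋₂, qₖ = aₖqₖ₋₁ + qₖ₋₂ (with p₋₁=1, p₋₂=0, q₋₁=0, q₋₂=1):
  k=0: a=6, p=6, q=1
  k=1: a=3, p=19, q=3
  k=2: a=1, p=25, q=4
  k=3: a=2, p=69, q=11
  k=4: a=1, p=94, q=15
  k=5: a=1, p=163, q=26
  k=6: a=8, p=1398, q=223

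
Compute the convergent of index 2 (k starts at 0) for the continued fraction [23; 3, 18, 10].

1283/55

Using pₖ = aₖpₖ₋₁ + pₖ₋₂, qₖ = aₖqₖ₋₁ + qₖ₋₂ (with p₋₁=1, p₋₂=0, q₋₁=0, q₋₂=1):
  k=0: a=23, p=23, q=1
  k=1: a=3, p=70, q=3
  k=2: a=18, p=1283, q=55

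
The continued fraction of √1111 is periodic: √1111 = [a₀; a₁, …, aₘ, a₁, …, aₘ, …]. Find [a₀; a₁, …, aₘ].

[33; 3, 66]

a₀ = ⌊√1111⌋ = 33.
With m₀=0, d₀=1 and mₖ₊₁ = dₖaₖ − mₖ, dₖ₊₁ = (n − mₖ₊₁²)/dₖ, aₖ₊₁ = ⌊(a₀+mₖ₊₁)/dₖ₊₁⌋:
  k=1: m=33, d=22, a=3
  k=2: m=33, d=1, a=66
d=1 and a=2a₀=66 at k=2, so the next step gives (m, d) = (33, 22) again — its k=1 value — and the period has length 2.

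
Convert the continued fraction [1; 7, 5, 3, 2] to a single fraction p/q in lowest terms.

Using pₖ = aₖpₖ₋₁ + pₖ₋₂ and qₖ = aₖqₖ₋₁ + qₖ₋₂:
  k=0: a=1, p=1, q=1
  k=1: a=7, p=8, q=7
  k=2: a=5, p=41, q=36
  k=3: a=3, p=131, q=115
  k=4: a=2, p=303, q=266

303/266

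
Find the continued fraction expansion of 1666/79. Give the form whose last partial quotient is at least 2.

[21; 11, 3, 2]

1666 = 21·79 + 7
79 = 11·7 + 2
7 = 3·2 + 1
2 = 2·1 + 0  (stop)
So 1666/79 = [21; 11, 3, 2].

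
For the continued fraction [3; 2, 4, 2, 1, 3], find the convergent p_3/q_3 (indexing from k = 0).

69/20

Using pₖ = aₖpₖ₋₁ + pₖ₋₂, qₖ = aₖqₖ₋₁ + qₖ₋₂ (with p₋₁=1, p₋₂=0, q₋₁=0, q₋₂=1):
  k=0: a=3, p=3, q=1
  k=1: a=2, p=7, q=2
  k=2: a=4, p=31, q=9
  k=3: a=2, p=69, q=20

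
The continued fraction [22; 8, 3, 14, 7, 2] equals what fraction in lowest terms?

119891/5420

Fold from the inside: start with 2/1.
  7 + 1/2 = 15/2
  14 + 2/15 = 212/15
  3 + 15/212 = 651/212
  8 + 212/651 = 5420/651
  22 + 651/5420 = 119891/5420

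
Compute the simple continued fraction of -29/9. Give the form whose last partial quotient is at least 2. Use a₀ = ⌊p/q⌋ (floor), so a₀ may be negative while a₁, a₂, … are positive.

-29 = -4×9 + 7
9 = 1×7 + 2
7 = 3×2 + 1
2 = 2×1 + 0  (stop)
So -29/9 = [-4; 1, 3, 2].

[-4; 1, 3, 2]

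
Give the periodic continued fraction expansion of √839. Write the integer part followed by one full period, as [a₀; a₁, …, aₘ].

[28; 1, 27, 1, 56]

a₀ = ⌊√839⌋ = 28.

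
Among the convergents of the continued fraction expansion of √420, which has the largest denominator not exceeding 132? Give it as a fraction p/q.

1660/81

√420 = [20; 2, 40, …] (period length 2).
Convergents:
  p_0/q_0 = 20/1
  p_1/q_1 = 41/2
  p_2/q_2 = 1660/81
  p_3/q_3 = 3361/164
q_2 = 81 ≤ 132 < 164 = q_3, so the answer is 1660/81.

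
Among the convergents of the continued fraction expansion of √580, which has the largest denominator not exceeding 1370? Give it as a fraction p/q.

√580 = [24; 12, 48, …] (period length 2).
Convergents:
  p_0/q_0 = 24/1
  p_1/q_1 = 289/12
  p_2/q_2 = 13896/577
  p_3/q_3 = 167041/6936
q_2 = 577 ≤ 1370 < 6936 = q_3, so the answer is 13896/577.

13896/577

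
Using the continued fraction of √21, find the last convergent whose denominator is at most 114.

√21 = [4; 1, 1, 2, 1, 1, 8, …] (period length 6).
Convergents:
  p_0/q_0 = 4/1
  p_1/q_1 = 5/1
  p_2/q_2 = 9/2
  p_3/q_3 = 23/5
  p_4/q_4 = 32/7
  p_5/q_5 = 55/12
  p_6/q_6 = 472/103
  p_7/q_7 = 527/115
q_6 = 103 ≤ 114 < 115 = q_7, so the answer is 472/103.

472/103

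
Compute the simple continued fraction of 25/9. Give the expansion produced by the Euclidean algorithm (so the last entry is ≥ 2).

25 = 2·9 + 7
9 = 1·7 + 2
7 = 3·2 + 1
2 = 2·1 + 0  (stop)
So 25/9 = [2; 1, 3, 2].

[2; 1, 3, 2]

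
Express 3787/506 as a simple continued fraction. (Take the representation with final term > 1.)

3787 = 7*506 + 245
506 = 2*245 + 16
245 = 15*16 + 5
16 = 3*5 + 1
5 = 5*1 + 0  (stop)
So 3787/506 = [7; 2, 15, 3, 5].

[7; 2, 15, 3, 5]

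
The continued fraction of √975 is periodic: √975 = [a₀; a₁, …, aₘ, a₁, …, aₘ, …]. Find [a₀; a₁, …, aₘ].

[31; 4, 2, 4, 62]

a₀ = ⌊√975⌋ = 31.
With m₀=0, d₀=1 and mₖ₊₁ = dₖaₖ − mₖ, dₖ₊₁ = (n − mₖ₊₁²)/dₖ, aₖ₊₁ = ⌊(a₀+mₖ₊₁)/dₖ₊₁⌋:
  k=1: m=31, d=14, a=4
  k=2: m=25, d=25, a=2
  k=3: m=25, d=14, a=4
  k=4: m=31, d=1, a=62
d=1 and a=2a₀=62 at k=4, so the next step gives (m, d) = (31, 14) again — its k=1 value — and the period has length 4.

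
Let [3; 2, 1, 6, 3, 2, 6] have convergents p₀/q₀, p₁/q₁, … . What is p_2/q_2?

10/3

Using pₖ = aₖpₖ₋₁ + pₖ₋₂, qₖ = aₖqₖ₋₁ + qₖ₋₂ (with p₋₁=1, p₋₂=0, q₋₁=0, q₋₂=1):
  k=0: a=3, p=3, q=1
  k=1: a=2, p=7, q=2
  k=2: a=1, p=10, q=3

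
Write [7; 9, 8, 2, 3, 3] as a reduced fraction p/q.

12577/1769

Using pₖ = aₖpₖ₋₁ + pₖ₋₂ and qₖ = aₖqₖ₋₁ + qₖ₋₂:
  k=0: a=7, p=7, q=1
  k=1: a=9, p=64, q=9
  k=2: a=8, p=519, q=73
  k=3: a=2, p=1102, q=155
  k=4: a=3, p=3825, q=538
  k=5: a=3, p=12577, q=1769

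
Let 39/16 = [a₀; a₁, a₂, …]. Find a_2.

3

39 = 2·16 + 7   →  a_0 = 2
16 = 2·7 + 2   →  a_1 = 2
7 = 3·2 + 1   →  a_2 = 3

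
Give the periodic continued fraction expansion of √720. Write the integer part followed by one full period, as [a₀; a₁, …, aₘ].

[26; 1, 4, 1, 52]

a₀ = ⌊√720⌋ = 26.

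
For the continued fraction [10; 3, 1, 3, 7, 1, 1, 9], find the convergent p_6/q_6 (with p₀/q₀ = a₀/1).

Using pₖ = aₖpₖ₋₁ + pₖ₋₂, qₖ = aₖqₖ₋₁ + qₖ₋₂ (with p₋₁=1, p₋₂=0, q₋₁=0, q₋₂=1):
  k=0: a=10, p=10, q=1
  k=1: a=3, p=31, q=3
  k=2: a=1, p=41, q=4
  k=3: a=3, p=154, q=15
  k=4: a=7, p=1119, q=109
  k=5: a=1, p=1273, q=124
  k=6: a=1, p=2392, q=233

2392/233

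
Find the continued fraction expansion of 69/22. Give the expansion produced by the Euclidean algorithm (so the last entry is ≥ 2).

69 = 3*22 + 3
22 = 7*3 + 1
3 = 3*1 + 0  (stop)
So 69/22 = [3; 7, 3].

[3; 7, 3]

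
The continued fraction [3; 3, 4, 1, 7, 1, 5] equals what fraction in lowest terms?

Using pₖ = aₖpₖ₋₁ + pₖ₋₂ and qₖ = aₖqₖ₋₁ + qₖ₋₂:
  k=0: a=3, p=3, q=1
  k=1: a=3, p=10, q=3
  k=2: a=4, p=43, q=13
  k=3: a=1, p=53, q=16
  k=4: a=7, p=414, q=125
  k=5: a=1, p=467, q=141
  k=6: a=5, p=2749, q=830

2749/830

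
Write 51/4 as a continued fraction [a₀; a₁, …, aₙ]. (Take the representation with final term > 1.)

51 = 12·4 + 3
4 = 1·3 + 1
3 = 3·1 + 0  (stop)
So 51/4 = [12; 1, 3].

[12; 1, 3]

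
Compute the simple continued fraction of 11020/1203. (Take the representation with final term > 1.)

11020 = 9×1203 + 193
1203 = 6×193 + 45
193 = 4×45 + 13
45 = 3×13 + 6
13 = 2×6 + 1
6 = 6×1 + 0  (stop)
So 11020/1203 = [9; 6, 4, 3, 2, 6].

[9; 6, 4, 3, 2, 6]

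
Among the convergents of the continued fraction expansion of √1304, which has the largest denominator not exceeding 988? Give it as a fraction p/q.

23436/649

√1304 = [36; 9, 72, …] (period length 2).
Convergents:
  p_0/q_0 = 36/1
  p_1/q_1 = 325/9
  p_2/q_2 = 23436/649
  p_3/q_3 = 211249/5850
q_2 = 649 ≤ 988 < 5850 = q_3, so the answer is 23436/649.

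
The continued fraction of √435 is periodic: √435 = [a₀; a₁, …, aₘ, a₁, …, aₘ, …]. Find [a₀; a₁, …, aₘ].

a₀ = ⌊√435⌋ = 20.
With m₀=0, d₀=1 and mₖ₊₁ = dₖaₖ − mₖ, dₖ₊₁ = (n − mₖ₊₁²)/dₖ, aₖ₊₁ = ⌊(a₀+mₖ₊₁)/dₖ₊₁⌋:
  k=1: m=20, d=35, a=1
  k=2: m=15, d=6, a=5
  k=3: m=15, d=35, a=1
  k=4: m=20, d=1, a=40
d=1 and a=2a₀=40 at k=4, so the next step gives (m, d) = (20, 35) again — its k=1 value — and the period has length 4.

[20; 1, 5, 1, 40]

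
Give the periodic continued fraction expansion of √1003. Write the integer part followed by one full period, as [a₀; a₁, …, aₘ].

[31; 1, 2, 31, 2, 1, 62]

a₀ = ⌊√1003⌋ = 31.
With m₀=0, d₀=1 and mₖ₊₁ = dₖaₖ − mₖ, dₖ₊₁ = (n − mₖ₊₁²)/dₖ, aₖ₊₁ = ⌊(a₀+mₖ₊₁)/dₖ₊₁⌋:
  k=1: m=31, d=42, a=1
  k=2: m=11, d=21, a=2
  k=3: m=31, d=2, a=31
  k=4: m=31, d=21, a=2
  k=5: m=11, d=42, a=1
  k=6: m=31, d=1, a=62
d=1 and a=2a₀=62 at k=6, so the next step gives (m, d) = (31, 42) again — its k=1 value — and the period has length 6.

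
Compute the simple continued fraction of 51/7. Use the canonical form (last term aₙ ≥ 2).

51 = 7·7 + 2
7 = 3·2 + 1
2 = 2·1 + 0  (stop)
So 51/7 = [7; 3, 2].

[7; 3, 2]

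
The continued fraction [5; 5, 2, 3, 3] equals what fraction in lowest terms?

648/125

Fold from the inside: start with 3/1.
  3 + 1/3 = 10/3
  2 + 3/10 = 23/10
  5 + 10/23 = 125/23
  5 + 23/125 = 648/125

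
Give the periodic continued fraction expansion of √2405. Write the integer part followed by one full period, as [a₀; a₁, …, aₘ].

[49; 24, 1, 1, 24, 98]

a₀ = ⌊√2405⌋ = 49.
With m₀=0, d₀=1 and mₖ₊₁ = dₖaₖ − mₖ, dₖ₊₁ = (n − mₖ₊₁²)/dₖ, aₖ₊₁ = ⌊(a₀+mₖ₊₁)/dₖ₊₁⌋:
  k=1: m=49, d=4, a=24
  k=2: m=47, d=49, a=1
  k=3: m=2, d=49, a=1
  k=4: m=47, d=4, a=24
  k=5: m=49, d=1, a=98
d=1 and a=2a₀=98 at k=5, so the next step gives (m, d) = (49, 4) again — its k=1 value — and the period has length 5.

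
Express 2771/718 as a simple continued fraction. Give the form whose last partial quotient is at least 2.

2771 = 3·718 + 617
718 = 1·617 + 101
617 = 6·101 + 11
101 = 9·11 + 2
11 = 5·2 + 1
2 = 2·1 + 0  (stop)
So 2771/718 = [3; 1, 6, 9, 5, 2].

[3; 1, 6, 9, 5, 2]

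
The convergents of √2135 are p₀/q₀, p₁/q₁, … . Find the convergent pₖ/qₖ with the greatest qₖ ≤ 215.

7624/165

√2135 = [46; 4, 1, 5, 1, 4, 92, …] (period length 6).
Convergents:
  p_0/q_0 = 46/1
  p_1/q_1 = 185/4
  p_2/q_2 = 231/5
  p_3/q_3 = 1340/29
  p_4/q_4 = 1571/34
  p_5/q_5 = 7624/165
  p_6/q_6 = 702979/15214
q_5 = 165 ≤ 215 < 15214 = q_6, so the answer is 7624/165.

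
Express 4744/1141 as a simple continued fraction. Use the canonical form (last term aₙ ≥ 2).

4744 = 4·1141 + 180
1141 = 6·180 + 61
180 = 2·61 + 58
61 = 1·58 + 3
58 = 19·3 + 1
3 = 3·1 + 0  (stop)
So 4744/1141 = [4; 6, 2, 1, 19, 3].

[4; 6, 2, 1, 19, 3]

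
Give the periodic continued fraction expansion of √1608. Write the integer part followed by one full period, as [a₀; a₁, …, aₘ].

[40; 10, 80]

a₀ = ⌊√1608⌋ = 40.
With m₀=0, d₀=1 and mₖ₊₁ = dₖaₖ − mₖ, dₖ₊₁ = (n − mₖ₊₁²)/dₖ, aₖ₊₁ = ⌊(a₀+mₖ₊₁)/dₖ₊₁⌋:
  k=1: m=40, d=8, a=10
  k=2: m=40, d=1, a=80
d=1 and a=2a₀=80 at k=2, so the next step gives (m, d) = (40, 8) again — its k=1 value — and the period has length 2.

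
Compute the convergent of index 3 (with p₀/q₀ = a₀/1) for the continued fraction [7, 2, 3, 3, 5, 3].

171/23

Using pₖ = aₖpₖ₋₁ + pₖ₋₂, qₖ = aₖqₖ₋₁ + qₖ₋₂ (with p₋₁=1, p₋₂=0, q₋₁=0, q₋₂=1):
  k=0: a=7, p=7, q=1
  k=1: a=2, p=15, q=2
  k=2: a=3, p=52, q=7
  k=3: a=3, p=171, q=23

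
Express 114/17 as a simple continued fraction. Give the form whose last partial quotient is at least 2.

114 = 6*17 + 12
17 = 1*12 + 5
12 = 2*5 + 2
5 = 2*2 + 1
2 = 2*1 + 0  (stop)
So 114/17 = [6; 1, 2, 2, 2].

[6; 1, 2, 2, 2]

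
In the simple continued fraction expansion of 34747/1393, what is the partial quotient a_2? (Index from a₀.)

34747 = 24·1393 + 1315   →  a_0 = 24
1393 = 1·1315 + 78   →  a_1 = 1
1315 = 16·78 + 67   →  a_2 = 16

16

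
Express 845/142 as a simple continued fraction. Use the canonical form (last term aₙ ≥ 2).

845 = 5·142 + 135
142 = 1·135 + 7
135 = 19·7 + 2
7 = 3·2 + 1
2 = 2·1 + 0  (stop)
So 845/142 = [5; 1, 19, 3, 2].

[5; 1, 19, 3, 2]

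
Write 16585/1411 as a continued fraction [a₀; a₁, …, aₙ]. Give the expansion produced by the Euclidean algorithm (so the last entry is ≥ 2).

16585 = 11×1411 + 1064
1411 = 1×1064 + 347
1064 = 3×347 + 23
347 = 15×23 + 2
23 = 11×2 + 1
2 = 2×1 + 0  (stop)
So 16585/1411 = [11; 1, 3, 15, 11, 2].

[11; 1, 3, 15, 11, 2]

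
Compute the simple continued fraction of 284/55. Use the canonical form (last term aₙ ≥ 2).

[5; 6, 9]

284 = 5×55 + 9
55 = 6×9 + 1
9 = 9×1 + 0  (stop)
So 284/55 = [5; 6, 9].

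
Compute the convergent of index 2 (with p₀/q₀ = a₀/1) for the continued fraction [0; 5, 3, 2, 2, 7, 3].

3/16

Using pₖ = aₖpₖ₋₁ + pₖ₋₂, qₖ = aₖqₖ₋₁ + qₖ₋₂ (with p₋₁=1, p₋₂=0, q₋₁=0, q₋₂=1):
  k=0: a=0, p=0, q=1
  k=1: a=5, p=1, q=5
  k=2: a=3, p=3, q=16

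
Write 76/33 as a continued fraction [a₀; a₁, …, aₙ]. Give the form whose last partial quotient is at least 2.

76 = 2·33 + 10
33 = 3·10 + 3
10 = 3·3 + 1
3 = 3·1 + 0  (stop)
So 76/33 = [2; 3, 3, 3].

[2; 3, 3, 3]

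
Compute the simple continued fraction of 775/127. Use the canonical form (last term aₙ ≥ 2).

775 = 6*127 + 13
127 = 9*13 + 10
13 = 1*10 + 3
10 = 3*3 + 1
3 = 3*1 + 0  (stop)
So 775/127 = [6; 9, 1, 3, 3].

[6; 9, 1, 3, 3]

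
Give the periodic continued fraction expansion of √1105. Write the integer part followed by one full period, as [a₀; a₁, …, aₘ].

a₀ = ⌊√1105⌋ = 33.
With m₀=0, d₀=1 and mₖ₊₁ = dₖaₖ − mₖ, dₖ₊₁ = (n − mₖ₊₁²)/dₖ, aₖ₊₁ = ⌊(a₀+mₖ₊₁)/dₖ₊₁⌋:
  k=1: m=33, d=16, a=4
  k=2: m=31, d=9, a=7
  k=3: m=32, d=9, a=7
  k=4: m=31, d=16, a=4
  k=5: m=33, d=1, a=66
d=1 and a=2a₀=66 at k=5, so the next step gives (m, d) = (33, 16) again — its k=1 value — and the period has length 5.

[33; 4, 7, 7, 4, 66]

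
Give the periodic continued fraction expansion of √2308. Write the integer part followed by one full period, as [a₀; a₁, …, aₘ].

[48; 24, 96]

a₀ = ⌊√2308⌋ = 48.
With m₀=0, d₀=1 and mₖ₊₁ = dₖaₖ − mₖ, dₖ₊₁ = (n − mₖ₊₁²)/dₖ, aₖ₊₁ = ⌊(a₀+mₖ₊₁)/dₖ₊₁⌋:
  k=1: m=48, d=4, a=24
  k=2: m=48, d=1, a=96
d=1 and a=2a₀=96 at k=2, so the next step gives (m, d) = (48, 4) again — its k=1 value — and the period has length 2.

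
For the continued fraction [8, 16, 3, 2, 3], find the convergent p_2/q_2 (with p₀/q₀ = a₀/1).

395/49

Using pₖ = aₖpₖ₋₁ + pₖ₋₂, qₖ = aₖqₖ₋₁ + qₖ₋₂ (with p₋₁=1, p₋₂=0, q₋₁=0, q₋₂=1):
  k=0: a=8, p=8, q=1
  k=1: a=16, p=129, q=16
  k=2: a=3, p=395, q=49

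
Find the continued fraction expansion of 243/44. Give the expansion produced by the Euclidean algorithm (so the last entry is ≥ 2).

[5; 1, 1, 10, 2]

243 = 5·44 + 23
44 = 1·23 + 21
23 = 1·21 + 2
21 = 10·2 + 1
2 = 2·1 + 0  (stop)
So 243/44 = [5; 1, 1, 10, 2].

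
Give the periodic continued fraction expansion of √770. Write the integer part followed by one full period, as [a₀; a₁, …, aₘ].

[27; 1, 2, 1, 54]

a₀ = ⌊√770⌋ = 27.
With m₀=0, d₀=1 and mₖ₊₁ = dₖaₖ − mₖ, dₖ₊₁ = (n − mₖ₊₁²)/dₖ, aₖ₊₁ = ⌊(a₀+mₖ₊₁)/dₖ₊₁⌋:
  k=1: m=27, d=41, a=1
  k=2: m=14, d=14, a=2
  k=3: m=14, d=41, a=1
  k=4: m=27, d=1, a=54
d=1 and a=2a₀=54 at k=4, so the next step gives (m, d) = (27, 41) again — its k=1 value — and the period has length 4.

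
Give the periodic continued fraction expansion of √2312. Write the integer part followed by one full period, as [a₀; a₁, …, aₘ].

a₀ = ⌊√2312⌋ = 48.
With m₀=0, d₀=1 and mₖ₊₁ = dₖaₖ − mₖ, dₖ₊₁ = (n − mₖ₊₁²)/dₖ, aₖ₊₁ = ⌊(a₀+mₖ₊₁)/dₖ₊₁⌋:
  k=1: m=48, d=8, a=12
  k=2: m=48, d=1, a=96
d=1 and a=2a₀=96 at k=2, so the next step gives (m, d) = (48, 8) again — its k=1 value — and the period has length 2.

[48; 12, 96]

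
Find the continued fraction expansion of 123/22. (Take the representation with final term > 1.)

[5; 1, 1, 2, 4]

123 = 5·22 + 13
22 = 1·13 + 9
13 = 1·9 + 4
9 = 2·4 + 1
4 = 4·1 + 0  (stop)
So 123/22 = [5; 1, 1, 2, 4].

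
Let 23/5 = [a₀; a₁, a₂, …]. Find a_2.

23 = 4·5 + 3   →  a_0 = 4
5 = 1·3 + 2   →  a_1 = 1
3 = 1·2 + 1   →  a_2 = 1

1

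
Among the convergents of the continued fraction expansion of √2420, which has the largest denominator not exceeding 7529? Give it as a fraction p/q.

√2420 = [49; 5, 5, 1, 18, 1, 5, 5, 98, …] (period length 8).
Convergents:
  p_0/q_0 = 49/1
  p_1/q_1 = 246/5
  p_2/q_2 = 1279/26
  p_3/q_3 = 1525/31
  p_4/q_4 = 28729/584
  p_5/q_5 = 30254/615
  p_6/q_6 = 179999/3659
  p_7/q_7 = 930249/18910
q_6 = 3659 ≤ 7529 < 18910 = q_7, so the answer is 179999/3659.

179999/3659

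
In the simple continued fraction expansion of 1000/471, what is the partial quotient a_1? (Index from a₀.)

8

1000 = 2·471 + 58   →  a_0 = 2
471 = 8·58 + 7   →  a_1 = 8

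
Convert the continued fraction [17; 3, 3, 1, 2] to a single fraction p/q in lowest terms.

Fold from the inside: start with 2/1.
  1 + 1/2 = 3/2
  3 + 2/3 = 11/3
  3 + 3/11 = 36/11
  17 + 11/36 = 623/36

623/36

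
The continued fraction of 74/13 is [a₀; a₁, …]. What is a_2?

74 = 5·13 + 9   →  a_0 = 5
13 = 1·9 + 4   →  a_1 = 1
9 = 2·4 + 1   →  a_2 = 2

2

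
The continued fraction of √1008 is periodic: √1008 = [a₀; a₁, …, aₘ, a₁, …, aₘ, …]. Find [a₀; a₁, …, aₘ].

[31; 1, 2, 1, 62]

a₀ = ⌊√1008⌋ = 31.
With m₀=0, d₀=1 and mₖ₊₁ = dₖaₖ − mₖ, dₖ₊₁ = (n − mₖ₊₁²)/dₖ, aₖ₊₁ = ⌊(a₀+mₖ₊₁)/dₖ₊₁⌋:
  k=1: m=31, d=47, a=1
  k=2: m=16, d=16, a=2
  k=3: m=16, d=47, a=1
  k=4: m=31, d=1, a=62
d=1 and a=2a₀=62 at k=4, so the next step gives (m, d) = (31, 47) again — its k=1 value — and the period has length 4.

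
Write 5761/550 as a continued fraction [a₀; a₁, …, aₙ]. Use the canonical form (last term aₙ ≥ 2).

[10; 2, 9, 3, 9]

5761 = 10*550 + 261
550 = 2*261 + 28
261 = 9*28 + 9
28 = 3*9 + 1
9 = 9*1 + 0  (stop)
So 5761/550 = [10; 2, 9, 3, 9].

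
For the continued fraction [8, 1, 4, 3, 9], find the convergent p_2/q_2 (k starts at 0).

Using pₖ = aₖpₖ₋₁ + pₖ₋₂, qₖ = aₖqₖ₋₁ + qₖ₋₂ (with p₋₁=1, p₋₂=0, q₋₁=0, q₋₂=1):
  k=0: a=8, p=8, q=1
  k=1: a=1, p=9, q=1
  k=2: a=4, p=44, q=5

44/5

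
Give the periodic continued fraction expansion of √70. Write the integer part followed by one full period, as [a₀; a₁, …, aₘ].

a₀ = ⌊√70⌋ = 8.
With m₀=0, d₀=1 and mₖ₊₁ = dₖaₖ − mₖ, dₖ₊₁ = (n − mₖ₊₁²)/dₖ, aₖ₊₁ = ⌊(a₀+mₖ₊₁)/dₖ₊₁⌋:
  k=1: m=8, d=6, a=2
  k=2: m=4, d=9, a=1
  k=3: m=5, d=5, a=2
  k=4: m=5, d=9, a=1
  k=5: m=4, d=6, a=2
  k=6: m=8, d=1, a=16
d=1 and a=2a₀=16 at k=6, so the next step gives (m, d) = (8, 6) again — its k=1 value — and the period has length 6.

[8; 2, 1, 2, 1, 2, 16]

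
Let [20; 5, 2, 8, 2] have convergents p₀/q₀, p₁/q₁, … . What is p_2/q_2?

Using pₖ = aₖpₖ₋₁ + pₖ₋₂, qₖ = aₖqₖ₋₁ + qₖ₋₂ (with p₋₁=1, p₋₂=0, q₋₁=0, q₋₂=1):
  k=0: a=20, p=20, q=1
  k=1: a=5, p=101, q=5
  k=2: a=2, p=222, q=11

222/11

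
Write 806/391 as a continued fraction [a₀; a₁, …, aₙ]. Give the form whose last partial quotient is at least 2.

806 = 2*391 + 24
391 = 16*24 + 7
24 = 3*7 + 3
7 = 2*3 + 1
3 = 3*1 + 0  (stop)
So 806/391 = [2; 16, 3, 2, 3].

[2; 16, 3, 2, 3]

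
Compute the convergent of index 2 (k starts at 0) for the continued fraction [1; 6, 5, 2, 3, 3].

Using pₖ = aₖpₖ₋₁ + pₖ₋₂, qₖ = aₖqₖ₋₁ + qₖ₋₂ (with p₋₁=1, p₋₂=0, q₋₁=0, q₋₂=1):
  k=0: a=1, p=1, q=1
  k=1: a=6, p=7, q=6
  k=2: a=5, p=36, q=31

36/31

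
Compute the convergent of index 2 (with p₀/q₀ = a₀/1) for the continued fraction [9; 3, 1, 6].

Using pₖ = aₖpₖ₋₁ + pₖ₋₂, qₖ = aₖqₖ₋₁ + qₖ₋₂ (with p₋₁=1, p₋₂=0, q₋₁=0, q₋₂=1):
  k=0: a=9, p=9, q=1
  k=1: a=3, p=28, q=3
  k=2: a=1, p=37, q=4

37/4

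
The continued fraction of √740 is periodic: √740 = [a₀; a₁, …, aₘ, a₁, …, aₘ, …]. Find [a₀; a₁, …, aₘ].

[27; 4, 1, 12, 1, 4, 54]

a₀ = ⌊√740⌋ = 27.
With m₀=0, d₀=1 and mₖ₊₁ = dₖaₖ − mₖ, dₖ₊₁ = (n − mₖ₊₁²)/dₖ, aₖ₊₁ = ⌊(a₀+mₖ₊₁)/dₖ₊₁⌋:
  k=1: m=27, d=11, a=4
  k=2: m=17, d=41, a=1
  k=3: m=24, d=4, a=12
  k=4: m=24, d=41, a=1
  k=5: m=17, d=11, a=4
  k=6: m=27, d=1, a=54
d=1 and a=2a₀=54 at k=6, so the next step gives (m, d) = (27, 11) again — its k=1 value — and the period has length 6.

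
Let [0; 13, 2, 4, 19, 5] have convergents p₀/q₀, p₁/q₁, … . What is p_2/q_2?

2/27

Using pₖ = aₖpₖ₋₁ + pₖ₋₂, qₖ = aₖqₖ₋₁ + qₖ₋₂ (with p₋₁=1, p₋₂=0, q₋₁=0, q₋₂=1):
  k=0: a=0, p=0, q=1
  k=1: a=13, p=1, q=13
  k=2: a=2, p=2, q=27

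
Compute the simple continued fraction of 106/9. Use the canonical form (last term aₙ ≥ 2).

[11; 1, 3, 2]

106 = 11*9 + 7
9 = 1*7 + 2
7 = 3*2 + 1
2 = 2*1 + 0  (stop)
So 106/9 = [11; 1, 3, 2].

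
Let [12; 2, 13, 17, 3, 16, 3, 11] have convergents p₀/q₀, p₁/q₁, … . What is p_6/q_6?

879613/70473

Using pₖ = aₖpₖ₋₁ + pₖ₋₂, qₖ = aₖqₖ₋₁ + qₖ₋₂ (with p₋₁=1, p₋₂=0, q₋₁=0, q₋₂=1):
  k=0: a=12, p=12, q=1
  k=1: a=2, p=25, q=2
  k=2: a=13, p=337, q=27
  k=3: a=17, p=5754, q=461
  k=4: a=3, p=17599, q=1410
  k=5: a=16, p=287338, q=23021
  k=6: a=3, p=879613, q=70473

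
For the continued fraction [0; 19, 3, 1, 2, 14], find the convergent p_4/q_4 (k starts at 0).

11/212

Using pₖ = aₖpₖ₋₁ + pₖ₋₂, qₖ = aₖqₖ₋₁ + qₖ₋₂ (with p₋₁=1, p₋₂=0, q₋₁=0, q₋₂=1):
  k=0: a=0, p=0, q=1
  k=1: a=19, p=1, q=19
  k=2: a=3, p=3, q=58
  k=3: a=1, p=4, q=77
  k=4: a=2, p=11, q=212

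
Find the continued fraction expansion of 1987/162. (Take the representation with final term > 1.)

1987 = 12·162 + 43
162 = 3·43 + 33
43 = 1·33 + 10
33 = 3·10 + 3
10 = 3·3 + 1
3 = 3·1 + 0  (stop)
So 1987/162 = [12; 3, 1, 3, 3, 3].

[12; 3, 1, 3, 3, 3]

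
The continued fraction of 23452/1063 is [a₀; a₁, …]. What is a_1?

16

23452 = 22·1063 + 66   →  a_0 = 22
1063 = 16·66 + 7   →  a_1 = 16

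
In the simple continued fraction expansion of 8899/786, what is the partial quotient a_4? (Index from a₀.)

8899 = 11·786 + 253   →  a_0 = 11
786 = 3·253 + 27   →  a_1 = 3
253 = 9·27 + 10   →  a_2 = 9
27 = 2·10 + 7   →  a_3 = 2
10 = 1·7 + 3   →  a_4 = 1

1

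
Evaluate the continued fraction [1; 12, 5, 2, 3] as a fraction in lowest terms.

501/463

Fold from the inside: start with 3/1.
  2 + 1/3 = 7/3
  5 + 3/7 = 38/7
  12 + 7/38 = 463/38
  1 + 38/463 = 501/463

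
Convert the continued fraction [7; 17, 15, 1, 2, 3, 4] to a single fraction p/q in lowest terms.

81301/11518

Fold from the inside: start with 4/1.
  3 + 1/4 = 13/4
  2 + 4/13 = 30/13
  1 + 13/30 = 43/30
  15 + 30/43 = 675/43
  17 + 43/675 = 11518/675
  7 + 675/11518 = 81301/11518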